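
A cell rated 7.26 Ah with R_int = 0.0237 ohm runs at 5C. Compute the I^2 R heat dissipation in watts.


Step 1: I = C_rate * capacity = 5 * 7.26 = 36.3 A
Step 2: Q = I^2 * R = 36.3^2 * 0.0237 = 1317.7 * 0.0237 = 31.23 W

31.23 W


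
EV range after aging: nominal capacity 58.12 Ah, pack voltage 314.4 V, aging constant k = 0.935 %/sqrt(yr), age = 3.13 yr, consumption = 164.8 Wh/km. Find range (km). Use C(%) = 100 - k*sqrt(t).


Step 1: capacity retention = 100 - 0.935 * sqrt(3.13) = 100 - 0.935 * 1.7692 = 98.346%
Step 2: C_now = 58.12 * 98.346/100 = 57.159 Ah
Step 3: E_pack = V * C_now = 314.4 * 57.159 = 17971 Wh
Step 4: range = E_pack / consumption = 17971 / 164.8 = 109.0 km

109.0 km


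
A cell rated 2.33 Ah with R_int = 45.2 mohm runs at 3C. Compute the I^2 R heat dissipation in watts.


Convert: R = 45.2 mohm = 0.0452 ohm
Step 1: I = C_rate * capacity = 3 * 2.33 = 6.99 A
Step 2: Q = I^2 * R = 6.99^2 * 0.0452 = 48.86 * 0.0452 = 2.208 W

2.208 W


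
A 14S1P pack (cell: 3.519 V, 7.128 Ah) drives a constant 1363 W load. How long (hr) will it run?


Step 1: E_pack = Ns * V_cell * Np * C_cell = 14 * 3.519 * 1 * 7.128 = 351.17 Wh
Step 2: t = E_pack / P = 351.17 / 1363 = 0.2576 hr

0.2576 hr


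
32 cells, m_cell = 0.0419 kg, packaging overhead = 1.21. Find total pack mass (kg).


m_pack = n * m_cell * overhead = 32 * 0.0419 * 1.21 = 1.622 kg

1.622 kg


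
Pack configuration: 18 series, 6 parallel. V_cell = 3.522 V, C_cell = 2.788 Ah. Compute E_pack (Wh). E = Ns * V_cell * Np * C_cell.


E = Ns * Vcell * Np * Ccell = 18 * 3.522 * 6 * 2.788 = 1060 Wh

1060 Wh


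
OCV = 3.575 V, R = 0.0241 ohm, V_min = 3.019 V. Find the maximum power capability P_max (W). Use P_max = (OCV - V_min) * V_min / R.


dV = OCV - V_min = 0.556 V (so I_max = dV / R)
P_max = dV * V_min / R = 0.556 * 3.019 / 0.0241 = 69.65 W

69.65 W


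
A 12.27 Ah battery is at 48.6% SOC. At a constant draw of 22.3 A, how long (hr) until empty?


Step 1: remaining = SOC/100 * C_total = 48.6/100 * 12.27 = 5.9632 Ah
Step 2: t = remaining / I = 5.9632 / 22.3 = 0.2674 hr

0.2674 hr


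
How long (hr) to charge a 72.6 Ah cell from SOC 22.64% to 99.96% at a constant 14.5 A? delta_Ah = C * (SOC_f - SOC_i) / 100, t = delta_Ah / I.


Step 1: dSOC = 99.96% - 22.64% = 77.32%
Step 2: delta_Ah = 72.6 * 77.32 / 100 = 56.134 Ah
Step 3: t = 56.134 / 14.5 = 3.871 hr

3.871 hr


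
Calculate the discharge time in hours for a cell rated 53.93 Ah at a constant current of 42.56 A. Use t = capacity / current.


t = capacity / current = 53.93 / 42.56 = 1.267 hr

1.267 hr


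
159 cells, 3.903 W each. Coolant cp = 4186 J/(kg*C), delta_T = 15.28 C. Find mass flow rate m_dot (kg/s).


Q_total = 159 * 3.903 = 620.58 W
m_dot = Q_total / (cp * dT) = 620.58 / (4186 * 15.28) = 0.009702 kg/s

0.009702 kg/s


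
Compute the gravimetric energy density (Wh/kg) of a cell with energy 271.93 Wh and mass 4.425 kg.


ED = E / m = 271.93 / 4.425 = 61.45 Wh/kg

61.45 Wh/kg


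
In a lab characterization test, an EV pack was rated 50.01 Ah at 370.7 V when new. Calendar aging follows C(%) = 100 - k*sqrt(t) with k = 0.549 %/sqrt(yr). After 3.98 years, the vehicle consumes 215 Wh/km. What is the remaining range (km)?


Step 1: capacity retention = 100 - 0.549 * sqrt(3.98) = 100 - 0.549 * 1.995 = 98.905%
Step 2: C_now = 50.01 * 98.905/100 = 49.462 Ah
Step 3: E_pack = V * C_now = 370.7 * 49.462 = 18336 Wh
Step 4: range = E_pack / consumption = 18336 / 215 = 85.28 km

85.28 km


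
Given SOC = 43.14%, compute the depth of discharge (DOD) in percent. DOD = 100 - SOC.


Complement of SOC: DOD = 100% - 43.14% = 56.86%

56.86%


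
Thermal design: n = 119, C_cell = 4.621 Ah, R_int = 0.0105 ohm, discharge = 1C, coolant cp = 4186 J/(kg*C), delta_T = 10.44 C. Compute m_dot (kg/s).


Step 1: I = 1 * 4.621 = 4.621 A
Step 2: Q_cell = I^2 * R = 4.621^2 * 0.0105 = 0.22421 W
Step 3: Q_total = 119 * 0.22421 = 26.681 W
Step 4: m_dot = Q_total / (cp * dT) = 26.681 / (4186 * 10.44) = 6.105e-04 kg/s

6.105e-04 kg/s


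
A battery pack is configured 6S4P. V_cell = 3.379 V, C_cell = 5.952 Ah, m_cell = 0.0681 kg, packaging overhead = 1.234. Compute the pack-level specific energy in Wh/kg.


Step 1: V_pack = 6 * 3.379 = 20.274 V
Step 2: C_pack = 4 * 5.952 = 23.808 Ah
Step 3: E_pack = V_pack * C_pack = 20.274 * 23.808 = 482.68 Wh
Step 4: m_pack = 6 * 4 * 0.0681 * 1.234 = 2.0168 kg
Step 5: ED = E_pack / m_pack = 482.68 / 2.0168 = 239.3 Wh/kg

239.3 Wh/kg


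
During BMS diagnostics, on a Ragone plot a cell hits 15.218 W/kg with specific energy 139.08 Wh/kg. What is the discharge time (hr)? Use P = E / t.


t = E / P = 139.08 / 15.218 = 9.139 hr

9.139 hr


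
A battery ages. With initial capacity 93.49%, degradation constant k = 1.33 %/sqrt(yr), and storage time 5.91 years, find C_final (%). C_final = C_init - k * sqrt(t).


sqrt(t) = sqrt(5.91) = 2.431
C_final = 93.49 - 1.33 * 2.431 = 90.26%

90.26%


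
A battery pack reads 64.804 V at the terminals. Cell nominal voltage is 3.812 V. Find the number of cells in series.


n = V_pack / V_cell = 64.804 / 3.812 = 17

17


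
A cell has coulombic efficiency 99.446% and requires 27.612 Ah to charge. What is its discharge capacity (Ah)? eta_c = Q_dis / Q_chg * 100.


Q_dis = eta/100 * Q_chg = 99.446/100 * 27.612 = 27.46 Ah

27.46 Ah


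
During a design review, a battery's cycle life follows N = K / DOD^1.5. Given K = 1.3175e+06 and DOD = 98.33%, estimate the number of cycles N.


Step 1: DOD^1.5 = 98.33^1.5 = 975.05
Step 2: N = 1.3175e+06 / 975.05 = 1351 cycles

1351 cycles


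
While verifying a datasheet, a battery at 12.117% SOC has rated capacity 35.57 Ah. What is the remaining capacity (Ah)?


remaining = SOC / 100 * total = 12.117 / 100 * 35.57 = 4.310 Ah

4.310 Ah


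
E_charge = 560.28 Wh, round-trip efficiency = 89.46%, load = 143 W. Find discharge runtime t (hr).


Step 1: E_discharge = eta/100 * E_charge = 89.46/100 * 560.28 = 501.23 Wh
Step 2: t = E_discharge / P = 501.23 / 143 = 3.505 hr

3.505 hr


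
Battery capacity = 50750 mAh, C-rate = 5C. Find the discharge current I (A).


Convert: capacity = 50750 mAh = 50.75 Ah
At 5C: I = 5 * 50.75 Ah = 253.75 A

253.75 A


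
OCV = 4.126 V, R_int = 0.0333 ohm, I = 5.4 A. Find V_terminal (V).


IR drop = 5.4 * 0.0333 = 0.17982 V
V = 4.126 - 0.17982 = 3.946 V

3.946 V


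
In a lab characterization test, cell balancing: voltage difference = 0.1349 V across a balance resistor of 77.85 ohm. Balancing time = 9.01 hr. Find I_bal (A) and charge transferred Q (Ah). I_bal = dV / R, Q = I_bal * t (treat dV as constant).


First, Ohm's law: I_bal = 0.1349 V / 77.85 ohm = 0.0017328 A
Then Q = I * t = 0.0017328 A * 9.01 hr = 0.01561 Ah

I=0.0017328 A, Q=0.01561 Ah


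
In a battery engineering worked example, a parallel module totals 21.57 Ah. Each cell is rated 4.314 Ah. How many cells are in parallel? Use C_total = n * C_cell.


n = C_total / C_cell = 21.57 / 4.314 = 5

5


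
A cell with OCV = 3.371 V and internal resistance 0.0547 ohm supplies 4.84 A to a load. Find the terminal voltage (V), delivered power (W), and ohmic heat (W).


Step 1: V_terminal = OCV - I*R = 3.371 - 4.84 * 0.0547 = 3.1063 V
Step 2: P_out = V_terminal * I = 3.1063 * 4.84 = 15.03 W
Step 3: Q = I^2 * R = 4.84^2 * 0.0547 = 1.281 W

V=3.1063 V, P=15.03 W, Q=1.281 W


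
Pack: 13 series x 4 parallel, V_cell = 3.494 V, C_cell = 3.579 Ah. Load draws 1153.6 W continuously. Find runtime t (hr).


Step 1: E_pack = Ns * V_cell * Np * C_cell = 13 * 3.494 * 4 * 3.579 = 650.26 Wh
Step 2: t = E_pack / P = 650.26 / 1153.6 = 0.5637 hr

0.5637 hr


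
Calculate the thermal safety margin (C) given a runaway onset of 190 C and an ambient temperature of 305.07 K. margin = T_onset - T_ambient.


Convert: T_ambient = 305.07 K = 31.92 C
margin = 190 - 31.92 = 158.08 C

158.08 C


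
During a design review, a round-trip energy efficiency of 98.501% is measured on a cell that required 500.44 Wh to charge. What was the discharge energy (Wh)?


E_dis = eta/100 * E_chg = 98.501/100 * 500.44 = 492.9 Wh

492.9 Wh


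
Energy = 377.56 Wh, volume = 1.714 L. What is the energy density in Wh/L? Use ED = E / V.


ED = E / V = 377.56 / 1.714 = 220.3 Wh/L

220.3 Wh/L


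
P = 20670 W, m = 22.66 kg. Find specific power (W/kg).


SP = P / m = 20670 / 22.66 = 912.2 W/kg

912.2 W/kg


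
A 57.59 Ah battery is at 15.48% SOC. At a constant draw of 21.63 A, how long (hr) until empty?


Step 1: remaining = SOC/100 * C_total = 15.48/100 * 57.59 = 8.9149 Ah
Step 2: t = remaining / I = 8.9149 / 21.63 = 0.4122 hr

0.4122 hr


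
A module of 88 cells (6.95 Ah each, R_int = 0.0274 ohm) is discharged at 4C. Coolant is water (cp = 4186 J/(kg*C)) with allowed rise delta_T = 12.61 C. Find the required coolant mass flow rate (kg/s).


Step 1: I = 4 * 6.95 = 27.8 A
Step 2: Q_cell = I^2 * R = 27.8^2 * 0.0274 = 21.176 W
Step 3: Q_total = 88 * 21.176 = 1863.5 W
Step 4: m_dot = Q_total / (cp * dT) = 1863.5 / (4186 * 12.61) = 0.03530 kg/s

0.03530 kg/s


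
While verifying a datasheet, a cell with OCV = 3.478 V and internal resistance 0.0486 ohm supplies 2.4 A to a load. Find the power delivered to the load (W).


Step 1: V_terminal = OCV - I*R = 3.478 - 2.4 * 0.0486 = 3.3614 V
Step 2: P_out = V_terminal * I = 3.3614 * 2.4 = 8.067 W

8.067 W


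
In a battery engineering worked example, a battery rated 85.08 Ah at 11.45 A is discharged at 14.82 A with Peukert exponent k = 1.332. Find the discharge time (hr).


Step 1: t_rated = C / I_rated = 85.08 / 11.45 = 7.4306 hr
Step 2: ratio = 11.45 / 14.82 = 0.7726
Step 3: ratio^k = 0.7726^1.332 = 0.70918
Step 4: t = t_rated * ratio^k = 7.4306 * 0.70918 = 5.270 hr

5.270 hr


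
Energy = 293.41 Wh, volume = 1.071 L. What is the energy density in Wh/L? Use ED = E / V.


Volumetric ED = 293.41 Wh / 1.071 L = 274.0 Wh/L

274.0 Wh/L


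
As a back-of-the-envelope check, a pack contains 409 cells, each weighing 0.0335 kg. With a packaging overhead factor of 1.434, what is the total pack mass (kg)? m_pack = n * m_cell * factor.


m_pack = n * m_cell * overhead = 409 * 0.0335 * 1.434 = 19.65 kg

19.65 kg


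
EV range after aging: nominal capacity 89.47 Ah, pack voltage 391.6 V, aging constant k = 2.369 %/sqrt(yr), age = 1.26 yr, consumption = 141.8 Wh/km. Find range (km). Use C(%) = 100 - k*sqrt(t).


Step 1: capacity retention = 100 - 2.369 * sqrt(1.26) = 100 - 2.369 * 1.1225 = 97.341%
Step 2: C_now = 89.47 * 97.341/100 = 87.091 Ah
Step 3: E_pack = V * C_now = 391.6 * 87.091 = 34105 Wh
Step 4: range = E_pack / consumption = 34105 / 141.8 = 240.5 km

240.5 km


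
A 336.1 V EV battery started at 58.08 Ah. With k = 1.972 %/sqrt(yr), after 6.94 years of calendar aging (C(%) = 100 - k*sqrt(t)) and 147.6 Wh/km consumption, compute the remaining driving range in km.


Step 1: capacity retention = 100 - 1.972 * sqrt(6.94) = 100 - 1.972 * 2.6344 = 94.805%
Step 2: C_now = 58.08 * 94.805/100 = 55.063 Ah
Step 3: E_pack = V * C_now = 336.1 * 55.063 = 18507 Wh
Step 4: range = E_pack / consumption = 18507 / 147.6 = 125.4 km

125.4 km


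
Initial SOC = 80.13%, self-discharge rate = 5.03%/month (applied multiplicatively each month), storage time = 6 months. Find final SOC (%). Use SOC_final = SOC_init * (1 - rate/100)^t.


decay = (1 - 5.03/100)^6 = 0.7337
SOC_final = 80.13 * 0.7337 = 58.79%

58.79%


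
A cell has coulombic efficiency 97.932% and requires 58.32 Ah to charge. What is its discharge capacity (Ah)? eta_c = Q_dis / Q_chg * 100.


Q_dis = eta/100 * Q_chg = 97.932/100 * 58.32 = 57.11 Ah

57.11 Ah


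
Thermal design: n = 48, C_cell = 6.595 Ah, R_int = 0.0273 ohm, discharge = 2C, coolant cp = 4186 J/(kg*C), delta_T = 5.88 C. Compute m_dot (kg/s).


Step 1: I = 2 * 6.595 = 13.19 A
Step 2: Q_cell = I^2 * R = 13.19^2 * 0.0273 = 4.7495 W
Step 3: Q_total = 48 * 4.7495 = 227.98 W
Step 4: m_dot = Q_total / (cp * dT) = 227.98 / (4186 * 5.88) = 0.009262 kg/s

0.009262 kg/s


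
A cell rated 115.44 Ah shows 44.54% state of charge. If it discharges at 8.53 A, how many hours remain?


Step 1: remaining = SOC/100 * C_total = 44.54/100 * 115.44 = 51.417 Ah
Step 2: t = remaining / I = 51.417 / 8.53 = 6.028 hr

6.028 hr


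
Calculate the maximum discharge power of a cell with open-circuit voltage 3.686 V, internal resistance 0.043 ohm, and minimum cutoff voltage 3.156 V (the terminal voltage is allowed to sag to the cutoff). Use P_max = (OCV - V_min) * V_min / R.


dV = OCV - V_min = 0.53 V (so I_max = dV / R)
P_max = dV * V_min / R = 0.53 * 3.156 / 0.043 = 38.90 W

38.90 W


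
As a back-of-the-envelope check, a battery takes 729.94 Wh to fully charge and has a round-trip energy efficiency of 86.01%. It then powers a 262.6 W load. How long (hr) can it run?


Step 1: E_discharge = eta/100 * E_charge = 86.01/100 * 729.94 = 627.82 Wh
Step 2: t = E_discharge / P = 627.82 / 262.6 = 2.391 hr

2.391 hr


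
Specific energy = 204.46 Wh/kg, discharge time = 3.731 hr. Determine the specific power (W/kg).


Specific power = 204.46 Wh/kg / 3.731 hr = 54.80 W/kg

54.80 W/kg


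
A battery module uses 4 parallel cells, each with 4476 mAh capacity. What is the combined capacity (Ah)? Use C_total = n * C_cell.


Convert: C_cell = 4476 mAh = 4.476 Ah
C_total = 4 * 4.476 = 17.904 Ah

17.904 Ah


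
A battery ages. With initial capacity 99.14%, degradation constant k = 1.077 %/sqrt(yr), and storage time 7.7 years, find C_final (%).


sqrt(t) = sqrt(7.7) = 2.7749
C_final = 99.14 - 1.077 * 2.7749 = 96.15%

96.15%


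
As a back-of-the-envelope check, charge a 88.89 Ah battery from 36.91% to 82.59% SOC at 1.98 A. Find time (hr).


delta_Ah = 88.89 * (82.59 - 36.91) / 100 = 40.605 Ah
t = delta_Ah / I = 40.605 / 1.98 = 20.51 hr

20.51 hr


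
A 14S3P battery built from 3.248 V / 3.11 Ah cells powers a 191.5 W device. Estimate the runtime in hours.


Step 1: E_pack = Ns * V_cell * Np * C_cell = 14 * 3.248 * 3 * 3.11 = 424.25 Wh
Step 2: t = E_pack / P = 424.25 / 191.5 = 2.215 hr

2.215 hr


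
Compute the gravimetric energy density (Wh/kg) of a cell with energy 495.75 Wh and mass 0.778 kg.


ED = E / m = 495.75 / 0.778 = 637.2 Wh/kg

637.2 Wh/kg


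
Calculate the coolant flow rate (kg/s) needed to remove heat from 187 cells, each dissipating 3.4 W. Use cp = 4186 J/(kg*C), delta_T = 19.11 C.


Q_total = 187 * 3.4 = 635.8 W
m_dot = Q_total / (cp * dT) = 635.8 / (4186 * 19.11) = 0.007948 kg/s

0.007948 kg/s


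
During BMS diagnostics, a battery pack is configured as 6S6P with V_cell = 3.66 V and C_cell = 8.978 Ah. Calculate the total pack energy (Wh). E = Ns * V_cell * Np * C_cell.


E = Ns * Vcell * Np * Ccell = 6 * 3.66 * 6 * 8.978 = 1183 Wh

1183 Wh


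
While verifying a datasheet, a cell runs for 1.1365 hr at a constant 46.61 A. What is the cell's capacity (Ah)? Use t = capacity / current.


C = I * t = 46.61 * 1.1365 = 52.97 Ah

52.97 Ah


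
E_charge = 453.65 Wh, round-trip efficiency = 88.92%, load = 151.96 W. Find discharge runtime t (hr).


Step 1: E_discharge = eta/100 * E_charge = 88.92/100 * 453.65 = 403.39 Wh
Step 2: t = E_discharge / P = 403.39 / 151.96 = 2.655 hr

2.655 hr


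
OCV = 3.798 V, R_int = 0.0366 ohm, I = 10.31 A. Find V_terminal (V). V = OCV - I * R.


IR drop = 10.31 * 0.0366 = 0.37735 V
V = 3.798 - 0.37735 = 3.421 V

3.421 V


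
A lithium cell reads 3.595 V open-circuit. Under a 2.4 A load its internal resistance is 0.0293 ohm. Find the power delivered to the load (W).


Step 1: V_terminal = OCV - I*R = 3.595 - 2.4 * 0.0293 = 3.5247 V
Step 2: P_out = V_terminal * I = 3.5247 * 2.4 = 8.459 W

8.459 W


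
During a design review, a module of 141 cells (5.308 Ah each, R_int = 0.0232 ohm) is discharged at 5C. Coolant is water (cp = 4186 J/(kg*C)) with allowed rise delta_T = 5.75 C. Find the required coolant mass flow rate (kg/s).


Step 1: I = 5 * 5.308 = 26.54 A
Step 2: Q_cell = I^2 * R = 26.54^2 * 0.0232 = 16.341 W
Step 3: Q_total = 141 * 16.341 = 2304.1 W
Step 4: m_dot = Q_total / (cp * dT) = 2304.1 / (4186 * 5.75) = 0.09573 kg/s

0.09573 kg/s


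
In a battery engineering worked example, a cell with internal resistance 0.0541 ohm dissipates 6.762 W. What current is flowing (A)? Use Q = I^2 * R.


I = sqrt(Q / R) = sqrt(6.762 / 0.0541) = sqrt(124.99) = 11.18 A

11.18 A


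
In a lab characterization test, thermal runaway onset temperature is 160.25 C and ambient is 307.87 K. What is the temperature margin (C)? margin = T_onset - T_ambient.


Convert: T_ambient = 307.87 K = 34.72 C
margin = 160.25 - 34.72 = 125.53 C

125.53 C


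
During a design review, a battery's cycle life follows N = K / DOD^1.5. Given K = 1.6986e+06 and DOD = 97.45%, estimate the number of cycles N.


Step 1: DOD^1.5 = 97.45^1.5 = 961.99
Step 2: N = 1.6986e+06 / 961.99 = 1766 cycles

1766 cycles


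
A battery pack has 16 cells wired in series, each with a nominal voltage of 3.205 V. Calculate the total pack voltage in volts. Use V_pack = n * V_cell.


V_pack = n * V_cell = 16 * 3.205 = 51.28 V

51.28 V


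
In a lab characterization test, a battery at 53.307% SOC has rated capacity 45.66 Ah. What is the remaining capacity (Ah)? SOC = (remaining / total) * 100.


remaining = SOC / 100 * total = 53.307 / 100 * 45.66 = 24.34 Ah

24.34 Ah


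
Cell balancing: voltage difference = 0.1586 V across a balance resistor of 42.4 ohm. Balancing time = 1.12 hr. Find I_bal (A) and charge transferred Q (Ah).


I_bal = dV / R = 0.1586 / 42.4 = 0.0037406 A
Q = I_bal * t = 0.0037406 * 1.12 = 0.004189 Ah

I=0.0037406 A, Q=0.004189 Ah


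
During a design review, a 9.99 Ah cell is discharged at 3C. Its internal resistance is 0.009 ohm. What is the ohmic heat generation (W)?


Step 1: I = C_rate * capacity = 3 * 9.99 = 29.97 A
Step 2: Q = I^2 * R = 29.97^2 * 0.009 = 898.2 * 0.009 = 8.084 W

8.084 W


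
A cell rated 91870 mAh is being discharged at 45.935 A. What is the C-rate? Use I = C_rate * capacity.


Convert: capacity = 91870 mAh = 91.87 Ah
Rearranging: C_rate = 45.935 / 91.87 = 0.5C

0.5C


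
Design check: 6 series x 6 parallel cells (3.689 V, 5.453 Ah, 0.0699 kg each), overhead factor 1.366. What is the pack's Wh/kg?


Step 1: V_pack = 6 * 3.689 = 22.134 V
Step 2: C_pack = 6 * 5.453 = 32.718 Ah
Step 3: E_pack = V_pack * C_pack = 22.134 * 32.718 = 724.18 Wh
Step 4: m_pack = 6 * 6 * 0.0699 * 1.366 = 3.4374 kg
Step 5: ED = E_pack / m_pack = 724.18 / 3.4374 = 210.7 Wh/kg

210.7 Wh/kg


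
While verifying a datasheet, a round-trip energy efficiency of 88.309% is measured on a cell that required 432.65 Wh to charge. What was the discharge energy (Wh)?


E_dis = eta/100 * E_chg = 88.309/100 * 432.65 = 382.1 Wh

382.1 Wh


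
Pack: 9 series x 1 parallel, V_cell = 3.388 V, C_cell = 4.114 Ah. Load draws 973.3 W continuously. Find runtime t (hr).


Step 1: E_pack = Ns * V_cell * Np * C_cell = 9 * 3.388 * 1 * 4.114 = 125.44 Wh
Step 2: t = E_pack / P = 125.44 / 973.3 = 0.1289 hr

0.1289 hr


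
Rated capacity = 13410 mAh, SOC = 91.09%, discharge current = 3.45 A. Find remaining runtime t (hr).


Convert: C_total = 13410 mAh = 13.41 Ah
Step 1: remaining = SOC/100 * C_total = 91.09/100 * 13.41 = 12.215 Ah
Step 2: t = remaining / I = 12.215 / 3.45 = 3.541 hr

3.541 hr


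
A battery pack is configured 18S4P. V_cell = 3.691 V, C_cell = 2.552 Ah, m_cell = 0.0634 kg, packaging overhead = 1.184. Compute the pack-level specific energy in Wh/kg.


Step 1: V_pack = 18 * 3.691 = 66.438 V
Step 2: C_pack = 4 * 2.552 = 10.208 Ah
Step 3: E_pack = V_pack * C_pack = 66.438 * 10.208 = 678.2 Wh
Step 4: m_pack = 18 * 4 * 0.0634 * 1.184 = 5.4047 kg
Step 5: ED = E_pack / m_pack = 678.2 / 5.4047 = 125.5 Wh/kg

125.5 Wh/kg


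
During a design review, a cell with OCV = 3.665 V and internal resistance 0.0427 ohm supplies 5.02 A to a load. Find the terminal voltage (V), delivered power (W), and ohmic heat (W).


Step 1: V_terminal = OCV - I*R = 3.665 - 5.02 * 0.0427 = 3.4506 V
Step 2: P_out = V_terminal * I = 3.4506 * 5.02 = 17.32 W
Step 3: Q = I^2 * R = 5.02^2 * 0.0427 = 1.076 W

V=3.4506 V, P=17.32 W, Q=1.076 W


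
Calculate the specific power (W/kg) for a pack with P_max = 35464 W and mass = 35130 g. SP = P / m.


Convert: m = 35130 g = 35.13 kg
Specific power = 35464 W / 35.13 kg = 1010 W/kg

1010 W/kg


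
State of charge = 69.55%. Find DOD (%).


Complement of SOC: DOD = 100% - 69.55% = 30.45%

30.45%


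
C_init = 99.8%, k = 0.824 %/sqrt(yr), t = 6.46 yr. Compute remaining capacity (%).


sqrt(t) = sqrt(6.46) = 2.5417
C_final = 99.8 - 0.824 * 2.5417 = 97.71%

97.71%


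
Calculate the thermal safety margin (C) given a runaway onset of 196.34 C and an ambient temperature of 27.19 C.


Safety margin = 196.34 C - 27.19 C = 169.15 C

169.15 C


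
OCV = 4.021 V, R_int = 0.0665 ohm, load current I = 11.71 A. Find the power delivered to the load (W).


Step 1: V_terminal = OCV - I*R = 4.021 - 11.71 * 0.0665 = 3.2423 V
Step 2: P_out = V_terminal * I = 3.2423 * 11.71 = 37.97 W

37.97 W


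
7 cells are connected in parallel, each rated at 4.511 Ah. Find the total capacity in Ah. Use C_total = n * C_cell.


Parallel capacities add: 7 * 4.511 Ah = 31.577 Ah

31.577 Ah


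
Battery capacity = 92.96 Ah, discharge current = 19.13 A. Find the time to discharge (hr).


t = capacity / current = 92.96 / 19.13 = 4.859 hr

4.859 hr


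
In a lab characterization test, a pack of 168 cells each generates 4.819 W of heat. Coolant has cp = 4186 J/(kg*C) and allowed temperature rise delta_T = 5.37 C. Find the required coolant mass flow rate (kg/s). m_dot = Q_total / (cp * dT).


Step 1: Total heat Q = 168 * 4.819 W = 809.59 W
Step 2: denom = cp * dT = 4186 * 5.37 = 22479
Step 3: m_dot = 809.59 / 22479 = 0.03602 kg/s

0.03602 kg/s


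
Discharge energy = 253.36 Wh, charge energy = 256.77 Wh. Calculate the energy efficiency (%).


Round-trip efficiency = 253.36/256.77 * 100% = 98.67%

98.67%


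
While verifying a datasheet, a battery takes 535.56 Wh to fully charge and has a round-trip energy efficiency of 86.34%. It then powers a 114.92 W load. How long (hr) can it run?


Step 1: E_discharge = eta/100 * E_charge = 86.34/100 * 535.56 = 462.4 Wh
Step 2: t = E_discharge / P = 462.4 / 114.92 = 4.024 hr

4.024 hr


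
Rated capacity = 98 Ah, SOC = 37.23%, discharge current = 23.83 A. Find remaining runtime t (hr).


Step 1: remaining = SOC/100 * C_total = 37.23/100 * 98 = 36.485 Ah
Step 2: t = remaining / I = 36.485 / 23.83 = 1.531 hr

1.531 hr


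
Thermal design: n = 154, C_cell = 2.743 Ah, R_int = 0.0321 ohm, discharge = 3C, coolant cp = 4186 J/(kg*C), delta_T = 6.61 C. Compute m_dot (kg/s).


Step 1: I = 3 * 2.743 = 8.229 A
Step 2: Q_cell = I^2 * R = 8.229^2 * 0.0321 = 2.1737 W
Step 3: Q_total = 154 * 2.1737 = 334.75 W
Step 4: m_dot = Q_total / (cp * dT) = 334.75 / (4186 * 6.61) = 0.01210 kg/s

0.01210 kg/s


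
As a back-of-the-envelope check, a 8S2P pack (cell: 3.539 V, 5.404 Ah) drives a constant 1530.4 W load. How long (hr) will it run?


Step 1: E_pack = Ns * V_cell * Np * C_cell = 8 * 3.539 * 2 * 5.404 = 306 Wh
Step 2: t = E_pack / P = 306 / 1530.4 = 0.1999 hr

0.1999 hr


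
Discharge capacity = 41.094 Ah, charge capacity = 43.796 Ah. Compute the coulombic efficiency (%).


eta_c = Q_dis / Q_chg * 100 = 41.094 / 43.796 * 100 = 93.83%

93.83%


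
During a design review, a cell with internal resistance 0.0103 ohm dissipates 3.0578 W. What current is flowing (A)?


I = sqrt(Q / R) = sqrt(3.0578 / 0.0103) = sqrt(296.87) = 17.23 A

17.23 A


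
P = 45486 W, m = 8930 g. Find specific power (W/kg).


Convert: m = 8930 g = 8.93 kg
Specific power = 45486 W / 8.93 kg = 5094 W/kg

5094 W/kg


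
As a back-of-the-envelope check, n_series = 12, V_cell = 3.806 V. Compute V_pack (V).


Series voltages add: 12 * 3.806 V = 45.672 V

45.672 V


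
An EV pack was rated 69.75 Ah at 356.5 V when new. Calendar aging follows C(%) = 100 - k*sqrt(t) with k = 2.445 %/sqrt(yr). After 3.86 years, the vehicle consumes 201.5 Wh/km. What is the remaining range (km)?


Step 1: capacity retention = 100 - 2.445 * sqrt(3.86) = 100 - 2.445 * 1.9647 = 95.196%
Step 2: C_now = 69.75 * 95.196/100 = 66.399 Ah
Step 3: E_pack = V * C_now = 356.5 * 66.399 = 23671 Wh
Step 4: range = E_pack / consumption = 23671 / 201.5 = 117.5 km

117.5 km


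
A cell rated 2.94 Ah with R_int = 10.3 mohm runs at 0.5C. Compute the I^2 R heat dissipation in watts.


Convert: R = 10.3 mohm = 0.0103 ohm
Step 1: I = C_rate * capacity = 0.5 * 2.94 = 1.47 A
Step 2: Q = I^2 * R = 1.47^2 * 0.0103 = 2.1609 * 0.0103 = 0.02226 W

0.02226 W


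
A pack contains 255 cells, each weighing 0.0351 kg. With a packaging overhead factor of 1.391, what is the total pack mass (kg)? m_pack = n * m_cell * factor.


m_pack = n * m_cell * overhead = 255 * 0.0351 * 1.391 = 12.45 kg

12.45 kg


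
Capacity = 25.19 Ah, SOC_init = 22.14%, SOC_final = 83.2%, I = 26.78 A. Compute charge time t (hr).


Step 1: dSOC = 83.2% - 22.14% = 61.06%
Step 2: delta_Ah = 25.19 * 61.06 / 100 = 15.381 Ah
Step 3: t = 15.381 / 26.78 = 0.5743 hr

0.5743 hr


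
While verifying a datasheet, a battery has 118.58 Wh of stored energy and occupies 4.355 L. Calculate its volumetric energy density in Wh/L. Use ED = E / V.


ED = E / V = 118.58 / 4.355 = 27.23 Wh/L

27.23 Wh/L


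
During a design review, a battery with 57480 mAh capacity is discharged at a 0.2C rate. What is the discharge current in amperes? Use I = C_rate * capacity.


Convert: capacity = 57480 mAh = 57.48 Ah
I = C_rate * capacity = 0.2 * 57.48 = 11.496 A

11.496 A


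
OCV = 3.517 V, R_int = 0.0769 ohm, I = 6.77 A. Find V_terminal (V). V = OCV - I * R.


IR drop = 6.77 * 0.0769 = 0.52061 V
V = 3.517 - 0.52061 = 2.996 V

2.996 V


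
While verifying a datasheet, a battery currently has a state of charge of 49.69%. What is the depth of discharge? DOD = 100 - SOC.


DOD = 100 - SOC = 100 - 49.69 = 50.31%

50.31%


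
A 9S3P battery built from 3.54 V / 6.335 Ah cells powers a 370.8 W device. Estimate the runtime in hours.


Step 1: E_pack = Ns * V_cell * Np * C_cell = 9 * 3.54 * 3 * 6.335 = 605.5 Wh
Step 2: t = E_pack / P = 605.5 / 370.8 = 1.633 hr

1.633 hr


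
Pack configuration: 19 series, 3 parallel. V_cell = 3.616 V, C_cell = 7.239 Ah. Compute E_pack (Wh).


V_pack = 19 * 3.616 = 68.704 V
C_pack = 3 * 7.239 = 21.717 Ah
E = V_pack * C_pack = 68.704 * 21.717 = 1492 Wh

1492 Wh


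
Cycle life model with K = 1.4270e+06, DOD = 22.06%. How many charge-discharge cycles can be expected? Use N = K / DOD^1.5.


DOD^1.5 = 103.61
N = K / DOD^1.5 = 1.4270e+06 / 103.61 = 13770

13770 cycles


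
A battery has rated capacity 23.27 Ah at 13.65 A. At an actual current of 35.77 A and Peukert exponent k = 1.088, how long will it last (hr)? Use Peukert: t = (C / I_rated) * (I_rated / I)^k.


Step 1: t_rated = C / I_rated = 23.27 / 13.65 = 1.7048 hr
Step 2: ratio = 13.65 / 35.77 = 0.3816
Step 3: ratio^k = 0.3816^1.088 = 0.35058
Step 4: t = t_rated * ratio^k = 1.7048 * 0.35058 = 0.5977 hr

0.5977 hr


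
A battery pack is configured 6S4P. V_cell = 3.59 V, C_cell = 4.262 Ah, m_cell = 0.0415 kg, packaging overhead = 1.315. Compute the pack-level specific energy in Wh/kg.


Step 1: V_pack = 6 * 3.59 = 21.54 V
Step 2: C_pack = 4 * 4.262 = 17.048 Ah
Step 3: E_pack = V_pack * C_pack = 21.54 * 17.048 = 367.21 Wh
Step 4: m_pack = 6 * 4 * 0.0415 * 1.315 = 1.3097 kg
Step 5: ED = E_pack / m_pack = 367.21 / 1.3097 = 280.4 Wh/kg

280.4 Wh/kg


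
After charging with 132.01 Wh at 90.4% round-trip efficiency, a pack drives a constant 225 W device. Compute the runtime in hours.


Step 1: E_discharge = eta/100 * E_charge = 90.4/100 * 132.01 = 119.34 Wh
Step 2: t = E_discharge / P = 119.34 / 225 = 0.5304 hr

0.5304 hr


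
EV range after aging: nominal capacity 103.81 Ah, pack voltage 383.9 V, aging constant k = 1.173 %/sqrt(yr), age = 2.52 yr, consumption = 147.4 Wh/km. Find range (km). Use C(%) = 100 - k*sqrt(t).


Step 1: capacity retention = 100 - 1.173 * sqrt(2.52) = 100 - 1.173 * 1.5875 = 98.138%
Step 2: C_now = 103.81 * 98.138/100 = 101.88 Ah
Step 3: E_pack = V * C_now = 383.9 * 101.88 = 39112 Wh
Step 4: range = E_pack / consumption = 39112 / 147.4 = 265.3 km

265.3 km


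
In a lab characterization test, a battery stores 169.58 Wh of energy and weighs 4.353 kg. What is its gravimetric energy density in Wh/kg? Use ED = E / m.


ED = E / m = 169.58 / 4.353 = 38.96 Wh/kg

38.96 Wh/kg


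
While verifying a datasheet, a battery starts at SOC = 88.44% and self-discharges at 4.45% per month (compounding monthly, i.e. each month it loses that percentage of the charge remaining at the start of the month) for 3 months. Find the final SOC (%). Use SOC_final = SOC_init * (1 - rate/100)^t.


decay = (1 - 4.45/100)^3 = 0.87235
SOC_final = 88.44 * 0.87235 = 77.15%

77.15%


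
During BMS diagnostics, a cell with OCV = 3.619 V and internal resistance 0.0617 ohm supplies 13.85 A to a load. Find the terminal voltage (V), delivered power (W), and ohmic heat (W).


Step 1: V_terminal = OCV - I*R = 3.619 - 13.85 * 0.0617 = 2.7645 V
Step 2: P_out = V_terminal * I = 2.7645 * 13.85 = 38.29 W
Step 3: Q = I^2 * R = 13.85^2 * 0.0617 = 11.84 W

V=2.7645 V, P=38.29 W, Q=11.84 W


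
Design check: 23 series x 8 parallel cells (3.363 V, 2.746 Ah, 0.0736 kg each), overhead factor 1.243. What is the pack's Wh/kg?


Step 1: V_pack = 23 * 3.363 = 77.349 V
Step 2: C_pack = 8 * 2.746 = 21.968 Ah
Step 3: E_pack = V_pack * C_pack = 77.349 * 21.968 = 1699.2 Wh
Step 4: m_pack = 23 * 8 * 0.0736 * 1.243 = 16.833 kg
Step 5: ED = E_pack / m_pack = 1699.2 / 16.833 = 100.9 Wh/kg

100.9 Wh/kg


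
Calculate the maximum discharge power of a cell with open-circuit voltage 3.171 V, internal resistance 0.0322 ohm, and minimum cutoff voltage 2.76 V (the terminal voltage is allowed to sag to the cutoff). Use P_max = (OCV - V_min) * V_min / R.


dV = OCV - V_min = 0.411 V (so I_max = dV / R)
P_max = dV * V_min / R = 0.411 * 2.76 / 0.0322 = 35.23 W

35.23 W


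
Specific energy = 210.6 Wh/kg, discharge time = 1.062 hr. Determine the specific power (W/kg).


Specific power = 210.6 Wh/kg / 1.062 hr = 198.3 W/kg

198.3 W/kg


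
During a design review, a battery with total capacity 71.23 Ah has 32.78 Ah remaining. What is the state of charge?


SOC% = 32.78 / 71.23 * 100 = 46.02%

46.02%


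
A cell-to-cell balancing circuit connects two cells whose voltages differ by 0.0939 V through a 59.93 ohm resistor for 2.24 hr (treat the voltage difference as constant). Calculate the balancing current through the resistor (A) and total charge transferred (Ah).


First, Ohm's law: I_bal = 0.0939 V / 59.93 ohm = 0.0015668 A
Then Q = I * t = 0.0015668 A * 2.24 hr = 0.003510 Ah

I=0.0015668 A, Q=0.003510 Ah


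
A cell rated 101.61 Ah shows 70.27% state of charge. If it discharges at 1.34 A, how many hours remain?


Step 1: remaining = SOC/100 * C_total = 70.27/100 * 101.61 = 71.401 Ah
Step 2: t = remaining / I = 71.401 / 1.34 = 53.28 hr

53.28 hr


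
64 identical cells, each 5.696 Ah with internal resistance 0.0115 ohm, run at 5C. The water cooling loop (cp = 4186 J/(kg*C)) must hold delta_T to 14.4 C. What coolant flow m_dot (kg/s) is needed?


Step 1: I = 5 * 5.696 = 28.48 A
Step 2: Q_cell = I^2 * R = 28.48^2 * 0.0115 = 9.3278 W
Step 3: Q_total = 64 * 9.3278 = 596.98 W
Step 4: m_dot = Q_total / (cp * dT) = 596.98 / (4186 * 14.4) = 0.009904 kg/s

0.009904 kg/s


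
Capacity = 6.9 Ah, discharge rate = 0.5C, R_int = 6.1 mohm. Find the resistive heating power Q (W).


Convert: R = 6.1 mohm = 0.0061 ohm
Step 1: I = C_rate * capacity = 0.5 * 6.9 = 3.45 A
Step 2: Q = I^2 * R = 3.45^2 * 0.0061 = 11.903 * 0.0061 = 0.07261 W

0.07261 W


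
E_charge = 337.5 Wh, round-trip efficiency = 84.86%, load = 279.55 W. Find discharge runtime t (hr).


Step 1: E_discharge = eta/100 * E_charge = 84.86/100 * 337.5 = 286.4 Wh
Step 2: t = E_discharge / P = 286.4 / 279.55 = 1.025 hr

1.025 hr


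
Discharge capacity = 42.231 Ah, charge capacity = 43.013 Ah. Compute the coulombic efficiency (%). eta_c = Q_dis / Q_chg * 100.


eta_c = Q_dis / Q_chg * 100 = 42.231 / 43.013 * 100 = 98.18%

98.18%


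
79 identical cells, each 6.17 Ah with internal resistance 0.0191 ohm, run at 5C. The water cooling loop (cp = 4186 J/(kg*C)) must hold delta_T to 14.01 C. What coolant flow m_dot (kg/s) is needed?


Step 1: I = 5 * 6.17 = 30.85 A
Step 2: Q_cell = I^2 * R = 30.85^2 * 0.0191 = 18.178 W
Step 3: Q_total = 79 * 18.178 = 1436.1 W
Step 4: m_dot = Q_total / (cp * dT) = 1436.1 / (4186 * 14.01) = 0.02449 kg/s

0.02449 kg/s


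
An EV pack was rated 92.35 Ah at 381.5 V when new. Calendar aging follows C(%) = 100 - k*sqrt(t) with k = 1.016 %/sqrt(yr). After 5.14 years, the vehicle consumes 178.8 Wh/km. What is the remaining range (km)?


Step 1: capacity retention = 100 - 1.016 * sqrt(5.14) = 100 - 1.016 * 2.2672 = 97.697%
Step 2: C_now = 92.35 * 97.697/100 = 90.223 Ah
Step 3: E_pack = V * C_now = 381.5 * 90.223 = 34420 Wh
Step 4: range = E_pack / consumption = 34420 / 178.8 = 192.5 km

192.5 km


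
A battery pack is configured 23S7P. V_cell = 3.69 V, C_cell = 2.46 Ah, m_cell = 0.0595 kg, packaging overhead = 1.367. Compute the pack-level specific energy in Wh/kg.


Step 1: V_pack = 23 * 3.69 = 84.87 V
Step 2: C_pack = 7 * 2.46 = 17.22 Ah
Step 3: E_pack = V_pack * C_pack = 84.87 * 17.22 = 1461.5 Wh
Step 4: m_pack = 23 * 7 * 0.0595 * 1.367 = 13.095 kg
Step 5: ED = E_pack / m_pack = 1461.5 / 13.095 = 111.6 Wh/kg

111.6 Wh/kg


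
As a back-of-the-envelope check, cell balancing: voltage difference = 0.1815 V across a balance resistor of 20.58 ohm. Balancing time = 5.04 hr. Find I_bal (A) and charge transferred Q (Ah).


First, Ohm's law: I_bal = 0.1815 V / 20.58 ohm = 0.0088192 A
Then Q = I * t = 0.0088192 A * 5.04 hr = 0.04445 Ah

I=0.0088192 A, Q=0.04445 Ah


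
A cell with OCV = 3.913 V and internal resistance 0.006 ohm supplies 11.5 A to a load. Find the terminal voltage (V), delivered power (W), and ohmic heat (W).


Step 1: V_terminal = OCV - I*R = 3.913 - 11.5 * 0.006 = 3.844 V
Step 2: P_out = V_terminal * I = 3.844 * 11.5 = 44.21 W
Step 3: Q = I^2 * R = 11.5^2 * 0.006 = 0.7935 W

V=3.844 V, P=44.21 W, Q=0.7935 W


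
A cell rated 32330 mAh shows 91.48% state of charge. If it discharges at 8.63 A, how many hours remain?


Convert: C_total = 32330 mAh = 32.33 Ah
Step 1: remaining = SOC/100 * C_total = 91.48/100 * 32.33 = 29.575 Ah
Step 2: t = remaining / I = 29.575 / 8.63 = 3.427 hr

3.427 hr


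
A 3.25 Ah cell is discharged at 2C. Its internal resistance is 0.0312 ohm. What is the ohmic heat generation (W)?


Step 1: I = C_rate * capacity = 2 * 3.25 = 6.5 A
Step 2: Q = I^2 * R = 6.5^2 * 0.0312 = 42.25 * 0.0312 = 1.318 W

1.318 W


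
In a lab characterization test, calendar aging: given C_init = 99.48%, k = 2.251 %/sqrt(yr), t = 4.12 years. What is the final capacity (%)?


sqrt(t) = sqrt(4.12) = 2.0298
C_final = 99.48 - 2.251 * 2.0298 = 94.91%

94.91%


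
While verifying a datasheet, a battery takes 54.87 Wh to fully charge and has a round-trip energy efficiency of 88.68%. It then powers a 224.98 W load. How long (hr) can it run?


Step 1: E_discharge = eta/100 * E_charge = 88.68/100 * 54.87 = 48.659 Wh
Step 2: t = E_discharge / P = 48.659 / 224.98 = 0.2163 hr

0.2163 hr


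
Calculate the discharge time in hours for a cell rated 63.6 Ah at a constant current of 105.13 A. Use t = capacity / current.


t = capacity / current = 63.6 / 105.13 = 0.6050 hr

0.6050 hr


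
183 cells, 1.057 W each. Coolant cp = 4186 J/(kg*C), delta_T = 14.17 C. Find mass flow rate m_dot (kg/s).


Step 1: Total heat Q = 183 * 1.057 W = 193.43 W
Step 2: denom = cp * dT = 4186 * 14.17 = 59316
Step 3: m_dot = 193.43 / 59316 = 0.003261 kg/s

0.003261 kg/s


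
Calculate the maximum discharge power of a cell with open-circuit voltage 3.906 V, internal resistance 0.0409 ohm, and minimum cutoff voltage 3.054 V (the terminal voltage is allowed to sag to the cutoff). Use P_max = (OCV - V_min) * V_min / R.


P_max = (OCV - V_min) * V_min / R = (3.906 - 3.054) * 3.054 / 0.0409 = 0.852 * 3.054 / 0.0409 = 63.62 W

63.62 W


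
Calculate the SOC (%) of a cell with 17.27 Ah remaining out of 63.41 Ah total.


SOC% = 17.27 / 63.41 * 100 = 27.24%

27.24%


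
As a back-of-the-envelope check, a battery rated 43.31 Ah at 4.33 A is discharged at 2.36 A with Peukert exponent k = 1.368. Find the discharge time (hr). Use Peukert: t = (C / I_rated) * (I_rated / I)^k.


t_rated = C / I_rated = 43.31 / 4.33 = 10.002 hr
(I_rated/I)^k = (1.8347)^1.368 = 2.2938
t = t_rated * (I_rated/I)^k = 10.002 * 2.2938 = 22.94 hr

22.94 hr


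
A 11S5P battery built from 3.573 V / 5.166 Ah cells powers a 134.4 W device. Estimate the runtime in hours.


Step 1: E_pack = Ns * V_cell * Np * C_cell = 11 * 3.573 * 5 * 5.166 = 1015.2 Wh
Step 2: t = E_pack / P = 1015.2 / 134.4 = 7.554 hr

7.554 hr


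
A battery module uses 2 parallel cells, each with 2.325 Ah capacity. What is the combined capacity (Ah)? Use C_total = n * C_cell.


C_total = 2 * 2.325 = 4.65 Ah

4.65 Ah


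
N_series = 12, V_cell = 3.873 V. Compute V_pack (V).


V_pack = n * V_cell = 12 * 3.873 = 46.476 V

46.476 V


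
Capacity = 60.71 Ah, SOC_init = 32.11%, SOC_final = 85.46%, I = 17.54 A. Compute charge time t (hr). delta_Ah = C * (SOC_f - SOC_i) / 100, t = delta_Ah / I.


delta_Ah = 60.71 * (85.46 - 32.11) / 100 = 32.389 Ah
t = delta_Ah / I = 32.389 / 17.54 = 1.847 hr

1.847 hr


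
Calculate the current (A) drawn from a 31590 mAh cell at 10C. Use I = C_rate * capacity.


Convert: capacity = 31590 mAh = 31.59 Ah
I = C_rate * capacity = 10 * 31.59 = 315.9 A

315.9 A


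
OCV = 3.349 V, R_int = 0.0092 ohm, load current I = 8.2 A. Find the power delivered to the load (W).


Step 1: V_terminal = OCV - I*R = 3.349 - 8.2 * 0.0092 = 3.2736 V
Step 2: P_out = V_terminal * I = 3.2736 * 8.2 = 26.84 W

26.84 W


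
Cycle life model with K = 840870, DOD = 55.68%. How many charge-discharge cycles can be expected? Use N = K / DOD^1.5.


DOD^1.5 = 415.48
N = K / DOD^1.5 = 840870 / 415.48 = 2024

2024 cycles


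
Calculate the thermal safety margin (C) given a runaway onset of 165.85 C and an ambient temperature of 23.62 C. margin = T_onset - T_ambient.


margin = T_onset - T_ambient = 165.85 - 23.62 = 142.23 C

142.23 C


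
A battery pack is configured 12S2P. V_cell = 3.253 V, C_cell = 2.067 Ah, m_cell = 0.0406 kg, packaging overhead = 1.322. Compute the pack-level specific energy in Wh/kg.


Step 1: V_pack = 12 * 3.253 = 39.036 V
Step 2: C_pack = 2 * 2.067 = 4.134 Ah
Step 3: E_pack = V_pack * C_pack = 39.036 * 4.134 = 161.37 Wh
Step 4: m_pack = 12 * 2 * 0.0406 * 1.322 = 1.2882 kg
Step 5: ED = E_pack / m_pack = 161.37 / 1.2882 = 125.3 Wh/kg

125.3 Wh/kg


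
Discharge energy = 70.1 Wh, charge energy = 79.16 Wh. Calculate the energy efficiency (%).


Round-trip efficiency = 70.1/79.16 * 100% = 88.55%

88.55%


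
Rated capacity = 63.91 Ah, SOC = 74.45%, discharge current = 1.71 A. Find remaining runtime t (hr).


Step 1: remaining = SOC/100 * C_total = 74.45/100 * 63.91 = 47.581 Ah
Step 2: t = remaining / I = 47.581 / 1.71 = 27.83 hr

27.83 hr


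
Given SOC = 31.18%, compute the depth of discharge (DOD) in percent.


Complement of SOC: DOD = 100% - 31.18% = 68.82%

68.82%


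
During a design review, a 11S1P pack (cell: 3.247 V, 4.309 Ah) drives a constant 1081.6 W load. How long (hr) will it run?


Step 1: E_pack = Ns * V_cell * Np * C_cell = 11 * 3.247 * 1 * 4.309 = 153.9 Wh
Step 2: t = E_pack / P = 153.9 / 1081.6 = 0.1423 hr

0.1423 hr
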